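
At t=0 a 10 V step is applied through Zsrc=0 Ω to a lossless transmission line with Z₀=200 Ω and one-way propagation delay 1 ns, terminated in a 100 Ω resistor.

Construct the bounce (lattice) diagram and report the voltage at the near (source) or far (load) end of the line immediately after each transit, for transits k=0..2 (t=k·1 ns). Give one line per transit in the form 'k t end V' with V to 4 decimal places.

Γ_L=-0.333333, Γ_S=-1.000000; launch V₁=10·200/200=10.000000
k=0 src: V=10.0000
k=1 load: inc=10.000000, refl=10.000000·-0.333333=-3.3333; V=0.000000+10.000000+-3.333333=6.6667
k=2 src: inc=-3.333333, refl=-3.333333·-1.000000=3.3333; V=10.000000+-3.333333+3.333333=10.0000

0 0 source 10.0000
1 1 load 6.6667
2 2 source 10.0000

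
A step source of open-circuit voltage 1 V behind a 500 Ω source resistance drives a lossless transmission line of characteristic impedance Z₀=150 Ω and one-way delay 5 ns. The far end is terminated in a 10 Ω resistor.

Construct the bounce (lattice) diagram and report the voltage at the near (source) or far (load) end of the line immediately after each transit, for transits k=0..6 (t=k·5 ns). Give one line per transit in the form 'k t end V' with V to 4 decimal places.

Γ_L=-0.875000, Γ_S=0.538462; launch V₁=1·150/650=0.230769
k=0 src: V=0.2308
k=1 load: inc=0.230769, refl=0.230769·-0.875000=-0.2019; V=0.000000+0.230769+-0.201923=0.0288
k=2 src: inc=-0.201923, refl=-0.201923·0.538462=-0.1087; V=0.230769+-0.201923+-0.108728=-0.0799
k=3 load: inc=-0.108728, refl=-0.108728·-0.875000=0.0951; V=0.028846+-0.108728+0.095137=0.0153
k=4 src: inc=0.095137, refl=0.095137·0.538462=0.0512; V=-0.079882+0.095137+0.051228=0.0665
k=5 load: inc=0.051228, refl=0.051228·-0.875000=-0.0448; V=0.015255+0.051228+-0.044824=0.0217
k=6 src: inc=-0.044824, refl=-0.044824·0.538462=-0.0241; V=0.066483+-0.044824+-0.024136=-0.0025

0 0 source 0.2308
1 5 load 0.0288
2 10 source -0.0799
3 15 load 0.0153
4 20 source 0.0665
5 25 load 0.0217
6 30 source -0.0025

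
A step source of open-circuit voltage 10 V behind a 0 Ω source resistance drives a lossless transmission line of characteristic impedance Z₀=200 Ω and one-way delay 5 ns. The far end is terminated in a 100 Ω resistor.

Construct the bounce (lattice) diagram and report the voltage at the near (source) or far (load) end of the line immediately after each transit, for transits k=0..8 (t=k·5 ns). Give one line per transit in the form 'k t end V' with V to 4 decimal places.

0 0 source 10.0000
1 5 load 6.6667
2 10 source 10.0000
3 15 load 8.8889
4 20 source 10.0000
5 25 load 9.6296
6 30 source 10.0000
7 35 load 9.8765
8 40 source 10.0000

Γ_L=-0.333333, Γ_S=-1.000000; launch V₁=10·200/200=10.000000
k=0 src: V=10.0000
k=1 load: inc=10.000000, refl=10.000000·-0.333333=-3.3333; V=0.000000+10.000000+-3.333333=6.6667
k=2 src: inc=-3.333333, refl=-3.333333·-1.000000=3.3333; V=10.000000+-3.333333+3.333333=10.0000
k=3 load: inc=3.333333, refl=3.333333·-0.333333=-1.1111; V=6.666667+3.333333+-1.111111=8.8889
k=4 src: inc=-1.111111, refl=-1.111111·-1.000000=1.1111; V=10.000000+-1.111111+1.111111=10.0000
k=5 load: inc=1.111111, refl=1.111111·-0.333333=-0.3704; V=8.888889+1.111111+-0.370370=9.6296
k=6 src: inc=-0.370370, refl=-0.370370·-1.000000=0.3704; V=10.000000+-0.370370+0.370370=10.0000
k=7 load: inc=0.370370, refl=0.370370·-0.333333=-0.1235; V=9.629630+0.370370+-0.123457=9.8765
k=8 src: inc=-0.123457, refl=-0.123457·-1.000000=0.1235; V=10.000000+-0.123457+0.123457=10.0000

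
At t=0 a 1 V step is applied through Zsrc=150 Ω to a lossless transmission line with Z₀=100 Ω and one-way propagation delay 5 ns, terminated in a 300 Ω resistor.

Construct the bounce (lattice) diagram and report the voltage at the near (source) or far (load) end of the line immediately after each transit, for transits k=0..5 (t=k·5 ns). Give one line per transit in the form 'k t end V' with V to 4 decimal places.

0 0 source 0.4000
1 5 load 0.6000
2 10 source 0.6400
3 15 load 0.6600
4 20 source 0.6640
5 25 load 0.6660

Γ_L=0.500000, Γ_S=0.200000; launch V₁=1·100/250=0.400000
k=0 src: V=0.4000
k=1 load: inc=0.400000, refl=0.400000·0.500000=0.2000; V=0.000000+0.400000+0.200000=0.6000
k=2 src: inc=0.200000, refl=0.200000·0.200000=0.0400; V=0.400000+0.200000+0.040000=0.6400
k=3 load: inc=0.040000, refl=0.040000·0.500000=0.0200; V=0.600000+0.040000+0.020000=0.6600
k=4 src: inc=0.020000, refl=0.020000·0.200000=0.0040; V=0.640000+0.020000+0.004000=0.6640
k=5 load: inc=0.004000, refl=0.004000·0.500000=0.0020; V=0.660000+0.004000+0.002000=0.6660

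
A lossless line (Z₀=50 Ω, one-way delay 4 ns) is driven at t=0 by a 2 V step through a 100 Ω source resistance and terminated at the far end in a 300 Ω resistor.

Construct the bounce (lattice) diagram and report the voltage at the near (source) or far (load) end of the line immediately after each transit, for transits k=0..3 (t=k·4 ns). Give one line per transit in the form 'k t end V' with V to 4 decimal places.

Γ_L=0.714286, Γ_S=0.333333; launch V₁=2·50/150=0.666667
k=0 src: V=0.6667
k=1 load: inc=0.666667, refl=0.666667·0.714286=0.4762; V=0.000000+0.666667+0.476190=1.1429
k=2 src: inc=0.476190, refl=0.476190·0.333333=0.1587; V=0.666667+0.476190+0.158730=1.3016
k=3 load: inc=0.158730, refl=0.158730·0.714286=0.1134; V=1.142857+0.158730+0.113379=1.4150

0 0 source 0.6667
1 4 load 1.1429
2 8 source 1.3016
3 12 load 1.4150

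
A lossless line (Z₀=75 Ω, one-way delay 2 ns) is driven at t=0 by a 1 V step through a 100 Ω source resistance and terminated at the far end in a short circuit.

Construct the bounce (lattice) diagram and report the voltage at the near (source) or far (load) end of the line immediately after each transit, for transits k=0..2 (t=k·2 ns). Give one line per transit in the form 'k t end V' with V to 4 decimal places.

Γ_L=-1.000000, Γ_S=0.142857; launch V₁=1·75/175=0.428571
k=0 src: V=0.4286
k=1 load: inc=0.428571, refl=0.428571·-1.000000=-0.4286; V=0.000000+0.428571+-0.428571=0.0000
k=2 src: inc=-0.428571, refl=-0.428571·0.142857=-0.0612; V=0.428571+-0.428571+-0.061224=-0.0612

0 0 source 0.4286
1 2 load 0.0000
2 4 source -0.0612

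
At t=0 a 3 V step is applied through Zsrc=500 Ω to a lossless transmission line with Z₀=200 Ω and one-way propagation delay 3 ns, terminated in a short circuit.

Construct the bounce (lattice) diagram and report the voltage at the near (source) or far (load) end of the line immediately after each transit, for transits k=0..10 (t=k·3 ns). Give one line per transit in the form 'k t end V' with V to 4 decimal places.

Γ_L=-1.000000, Γ_S=0.428571; launch V₁=3·200/700=0.857143
k=0 src: V=0.8571
k=1 load: inc=0.857143, refl=0.857143·-1.000000=-0.8571; V=0.000000+0.857143+-0.857143=0.0000
k=2 src: inc=-0.857143, refl=-0.857143·0.428571=-0.3673; V=0.857143+-0.857143+-0.367347=-0.3673
k=3 load: inc=-0.367347, refl=-0.367347·-1.000000=0.3673; V=0.000000+-0.367347+0.367347=0.0000
k=4 src: inc=0.367347, refl=0.367347·0.428571=0.1574; V=-0.367347+0.367347+0.157434=0.1574
k=5 load: inc=0.157434, refl=0.157434·-1.000000=-0.1574; V=0.000000+0.157434+-0.157434=0.0000
k=6 src: inc=-0.157434, refl=-0.157434·0.428571=-0.0675; V=0.157434+-0.157434+-0.067472=-0.0675
k=7 load: inc=-0.067472, refl=-0.067472·-1.000000=0.0675; V=0.000000+-0.067472+0.067472=0.0000
k=8 src: inc=0.067472, refl=0.067472·0.428571=0.0289; V=-0.067472+0.067472+0.028917=0.0289
k=9 load: inc=0.028917, refl=0.028917·-1.000000=-0.0289; V=0.000000+0.028917+-0.028917=0.0000
k=10 src: inc=-0.028917, refl=-0.028917·0.428571=-0.0124; V=0.028917+-0.028917+-0.012393=-0.0124

0 0 source 0.8571
1 3 load 0.0000
2 6 source -0.3673
3 9 load 0.0000
4 12 source 0.1574
5 15 load 0.0000
6 18 source -0.0675
7 21 load 0.0000
8 24 source 0.0289
9 27 load 0.0000
10 30 source -0.0124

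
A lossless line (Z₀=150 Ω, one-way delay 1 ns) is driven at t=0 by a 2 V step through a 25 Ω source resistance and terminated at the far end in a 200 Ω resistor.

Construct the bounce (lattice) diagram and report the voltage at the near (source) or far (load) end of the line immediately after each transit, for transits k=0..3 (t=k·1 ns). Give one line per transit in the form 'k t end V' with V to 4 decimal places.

0 0 source 1.7143
1 1 load 1.9592
2 2 source 1.7843
3 3 load 1.7593

Γ_L=0.142857, Γ_S=-0.714286; launch V₁=2·150/175=1.714286
k=0 src: V=1.7143
k=1 load: inc=1.714286, refl=1.714286·0.142857=0.2449; V=0.000000+1.714286+0.244898=1.9592
k=2 src: inc=0.244898, refl=0.244898·-0.714286=-0.1749; V=1.714286+0.244898+-0.174927=1.7843
k=3 load: inc=-0.174927, refl=-0.174927·0.142857=-0.0250; V=1.959184+-0.174927+-0.024990=1.7593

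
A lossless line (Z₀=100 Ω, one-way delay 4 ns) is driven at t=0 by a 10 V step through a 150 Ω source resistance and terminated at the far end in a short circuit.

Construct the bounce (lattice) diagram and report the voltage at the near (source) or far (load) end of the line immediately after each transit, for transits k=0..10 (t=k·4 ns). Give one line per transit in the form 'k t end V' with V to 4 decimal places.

0 0 source 4.0000
1 4 load 0.0000
2 8 source -0.8000
3 12 load 0.0000
4 16 source 0.1600
5 20 load 0.0000
6 24 source -0.0320
7 28 load 0.0000
8 32 source 0.0064
9 36 load 0.0000
10 40 source -0.0013

Γ_L=-1.000000, Γ_S=0.200000; launch V₁=10·100/250=4.000000
k=0 src: V=4.0000
k=1 load: inc=4.000000, refl=4.000000·-1.000000=-4.0000; V=0.000000+4.000000+-4.000000=0.0000
k=2 src: inc=-4.000000, refl=-4.000000·0.200000=-0.8000; V=4.000000+-4.000000+-0.800000=-0.8000
k=3 load: inc=-0.800000, refl=-0.800000·-1.000000=0.8000; V=0.000000+-0.800000+0.800000=0.0000
k=4 src: inc=0.800000, refl=0.800000·0.200000=0.1600; V=-0.800000+0.800000+0.160000=0.1600
k=5 load: inc=0.160000, refl=0.160000·-1.000000=-0.1600; V=0.000000+0.160000+-0.160000=0.0000
k=6 src: inc=-0.160000, refl=-0.160000·0.200000=-0.0320; V=0.160000+-0.160000+-0.032000=-0.0320
k=7 load: inc=-0.032000, refl=-0.032000·-1.000000=0.0320; V=0.000000+-0.032000+0.032000=0.0000
k=8 src: inc=0.032000, refl=0.032000·0.200000=0.0064; V=-0.032000+0.032000+0.006400=0.0064
k=9 load: inc=0.006400, refl=0.006400·-1.000000=-0.0064; V=0.000000+0.006400+-0.006400=0.0000
k=10 src: inc=-0.006400, refl=-0.006400·0.200000=-0.0013; V=0.006400+-0.006400+-0.001280=-0.0013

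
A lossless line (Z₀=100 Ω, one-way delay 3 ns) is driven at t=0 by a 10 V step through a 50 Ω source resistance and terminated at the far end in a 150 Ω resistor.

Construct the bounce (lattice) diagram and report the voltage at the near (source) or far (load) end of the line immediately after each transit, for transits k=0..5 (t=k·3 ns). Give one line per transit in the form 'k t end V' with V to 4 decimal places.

0 0 source 6.6667
1 3 load 8.0000
2 6 source 7.5556
3 9 load 7.4667
4 12 source 7.4963
5 15 load 7.5022

Γ_L=0.200000, Γ_S=-0.333333; launch V₁=10·100/150=6.666667
k=0 src: V=6.6667
k=1 load: inc=6.666667, refl=6.666667·0.200000=1.3333; V=0.000000+6.666667+1.333333=8.0000
k=2 src: inc=1.333333, refl=1.333333·-0.333333=-0.4444; V=6.666667+1.333333+-0.444444=7.5556
k=3 load: inc=-0.444444, refl=-0.444444·0.200000=-0.0889; V=8.000000+-0.444444+-0.088889=7.4667
k=4 src: inc=-0.088889, refl=-0.088889·-0.333333=0.0296; V=7.555556+-0.088889+0.029630=7.4963
k=5 load: inc=0.029630, refl=0.029630·0.200000=0.0059; V=7.466667+0.029630+0.005926=7.5022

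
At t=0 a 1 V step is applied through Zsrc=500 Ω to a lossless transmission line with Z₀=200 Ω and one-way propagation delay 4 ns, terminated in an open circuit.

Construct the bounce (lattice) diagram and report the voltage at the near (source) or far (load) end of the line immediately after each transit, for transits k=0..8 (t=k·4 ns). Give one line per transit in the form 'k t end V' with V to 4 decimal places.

0 0 source 0.2857
1 4 load 0.5714
2 8 source 0.6939
3 12 load 0.8163
4 16 source 0.8688
5 20 load 0.9213
6 24 source 0.9438
7 28 load 0.9663
8 32 source 0.9759

Γ_L=1.000000, Γ_S=0.428571; launch V₁=1·200/700=0.285714
k=0 src: V=0.2857
k=1 load: inc=0.285714, refl=0.285714·1.000000=0.2857; V=0.000000+0.285714+0.285714=0.5714
k=2 src: inc=0.285714, refl=0.285714·0.428571=0.1224; V=0.285714+0.285714+0.122449=0.6939
k=3 load: inc=0.122449, refl=0.122449·1.000000=0.1224; V=0.571429+0.122449+0.122449=0.8163
k=4 src: inc=0.122449, refl=0.122449·0.428571=0.0525; V=0.693878+0.122449+0.052478=0.8688
k=5 load: inc=0.052478, refl=0.052478·1.000000=0.0525; V=0.816327+0.052478+0.052478=0.9213
k=6 src: inc=0.052478, refl=0.052478·0.428571=0.0225; V=0.868805+0.052478+0.022491=0.9438
k=7 load: inc=0.022491, refl=0.022491·1.000000=0.0225; V=0.921283+0.022491+0.022491=0.9663
k=8 src: inc=0.022491, refl=0.022491·0.428571=0.0096; V=0.943773+0.022491+0.009639=0.9759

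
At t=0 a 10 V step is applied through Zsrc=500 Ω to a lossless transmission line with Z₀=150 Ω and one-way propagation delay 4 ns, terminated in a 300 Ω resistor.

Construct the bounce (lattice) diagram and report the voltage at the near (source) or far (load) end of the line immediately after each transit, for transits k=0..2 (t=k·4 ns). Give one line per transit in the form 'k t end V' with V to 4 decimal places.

0 0 source 2.3077
1 4 load 3.0769
2 8 source 3.4911

Γ_L=0.333333, Γ_S=0.538462; launch V₁=10·150/650=2.307692
k=0 src: V=2.3077
k=1 load: inc=2.307692, refl=2.307692·0.333333=0.7692; V=0.000000+2.307692+0.769231=3.0769
k=2 src: inc=0.769231, refl=0.769231·0.538462=0.4142; V=2.307692+0.769231+0.414201=3.4911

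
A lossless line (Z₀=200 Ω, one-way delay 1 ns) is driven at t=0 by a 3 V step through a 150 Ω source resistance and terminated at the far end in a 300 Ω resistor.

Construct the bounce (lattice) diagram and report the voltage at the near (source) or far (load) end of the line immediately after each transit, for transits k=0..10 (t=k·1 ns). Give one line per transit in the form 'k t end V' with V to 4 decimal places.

0 0 source 1.7143
1 1 load 2.0571
2 2 source 2.0082
3 3 load 1.9984
4 4 source 1.9998
5 5 load 2.0000
6 6 source 2.0000
7 7 load 2.0000
8 8 source 2.0000
9 9 load 2.0000
10 10 source 2.0000

Γ_L=0.200000, Γ_S=-0.142857; launch V₁=3·200/350=1.714286
k=0 src: V=1.7143
k=1 load: inc=1.714286, refl=1.714286·0.200000=0.3429; V=0.000000+1.714286+0.342857=2.0571
k=2 src: inc=0.342857, refl=0.342857·-0.142857=-0.0490; V=1.714286+0.342857+-0.048980=2.0082
k=3 load: inc=-0.048980, refl=-0.048980·0.200000=-0.0098; V=2.057143+-0.048980+-0.009796=1.9984
k=4 src: inc=-0.009796, refl=-0.009796·-0.142857=0.0014; V=2.008163+-0.009796+0.001399=1.9998
k=5 load: inc=0.001399, refl=0.001399·0.200000=0.0003; V=1.998367+0.001399+0.000280=2.0000
k=6 src: inc=0.000280, refl=0.000280·-0.142857=-0.0000; V=1.999767+0.000280+-0.000040=2.0000
k=7 load: inc=-0.000040, refl=-0.000040·0.200000=-0.0000; V=2.000047+-0.000040+-0.000008=2.0000
k=8 src: inc=-0.000008, refl=-0.000008·-0.142857=0.0000; V=2.000007+-0.000008+0.000001=2.0000
k=9 load: inc=0.000001, refl=0.000001·0.200000=0.0000; V=1.999999+0.000001+0.000000=2.0000
k=10 src: inc=0.000000, refl=0.000000·-0.142857=-0.0000; V=2.000000+0.000000+-0.000000=2.0000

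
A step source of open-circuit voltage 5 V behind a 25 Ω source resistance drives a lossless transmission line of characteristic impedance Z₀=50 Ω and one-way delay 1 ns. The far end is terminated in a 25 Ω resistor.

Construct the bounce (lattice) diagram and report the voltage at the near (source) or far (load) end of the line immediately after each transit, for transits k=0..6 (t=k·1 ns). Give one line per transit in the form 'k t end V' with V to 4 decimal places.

Γ_L=-0.333333, Γ_S=-0.333333; launch V₁=5·50/75=3.333333
k=0 src: V=3.3333
k=1 load: inc=3.333333, refl=3.333333·-0.333333=-1.1111; V=0.000000+3.333333+-1.111111=2.2222
k=2 src: inc=-1.111111, refl=-1.111111·-0.333333=0.3704; V=3.333333+-1.111111+0.370370=2.5926
k=3 load: inc=0.370370, refl=0.370370·-0.333333=-0.1235; V=2.222222+0.370370+-0.123457=2.4691
k=4 src: inc=-0.123457, refl=-0.123457·-0.333333=0.0412; V=2.592593+-0.123457+0.041152=2.5103
k=5 load: inc=0.041152, refl=0.041152·-0.333333=-0.0137; V=2.469136+0.041152+-0.013717=2.4966
k=6 src: inc=-0.013717, refl=-0.013717·-0.333333=0.0046; V=2.510288+-0.013717+0.004572=2.5011

0 0 source 3.3333
1 1 load 2.2222
2 2 source 2.5926
3 3 load 2.4691
4 4 source 2.5103
5 5 load 2.4966
6 6 source 2.5011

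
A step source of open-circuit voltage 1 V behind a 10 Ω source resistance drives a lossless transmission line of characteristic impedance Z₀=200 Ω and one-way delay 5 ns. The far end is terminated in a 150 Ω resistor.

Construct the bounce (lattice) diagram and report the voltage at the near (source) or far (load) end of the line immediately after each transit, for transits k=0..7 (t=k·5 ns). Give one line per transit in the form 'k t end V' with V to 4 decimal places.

0 0 source 0.9524
1 5 load 0.8163
2 10 source 0.9394
3 15 load 0.9218
4 20 source 0.9377
5 25 load 0.9355
6 30 source 0.9375
7 35 load 0.9372

Γ_L=-0.142857, Γ_S=-0.904762; launch V₁=1·200/210=0.952381
k=0 src: V=0.9524
k=1 load: inc=0.952381, refl=0.952381·-0.142857=-0.1361; V=0.000000+0.952381+-0.136054=0.8163
k=2 src: inc=-0.136054, refl=-0.136054·-0.904762=0.1231; V=0.952381+-0.136054+0.123097=0.9394
k=3 load: inc=0.123097, refl=0.123097·-0.142857=-0.0176; V=0.816327+0.123097+-0.017585=0.9218
k=4 src: inc=-0.017585, refl=-0.017585·-0.904762=0.0159; V=0.939423+-0.017585+0.015910=0.9377
k=5 load: inc=0.015910, refl=0.015910·-0.142857=-0.0023; V=0.921838+0.015910+-0.002273=0.9355
k=6 src: inc=-0.002273, refl=-0.002273·-0.904762=0.0021; V=0.937749+-0.002273+0.002056=0.9375
k=7 load: inc=0.002056, refl=0.002056·-0.142857=-0.0003; V=0.935476+0.002056+-0.000294=0.9372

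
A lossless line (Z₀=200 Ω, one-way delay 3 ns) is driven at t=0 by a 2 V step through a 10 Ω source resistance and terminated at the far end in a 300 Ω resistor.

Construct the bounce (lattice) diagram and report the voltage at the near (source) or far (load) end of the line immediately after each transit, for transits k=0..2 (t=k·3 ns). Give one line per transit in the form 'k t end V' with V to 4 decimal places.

Γ_L=0.200000, Γ_S=-0.904762; launch V₁=2·200/210=1.904762
k=0 src: V=1.9048
k=1 load: inc=1.904762, refl=1.904762·0.200000=0.3810; V=0.000000+1.904762+0.380952=2.2857
k=2 src: inc=0.380952, refl=0.380952·-0.904762=-0.3447; V=1.904762+0.380952+-0.344671=1.9410

0 0 source 1.9048
1 3 load 2.2857
2 6 source 1.9410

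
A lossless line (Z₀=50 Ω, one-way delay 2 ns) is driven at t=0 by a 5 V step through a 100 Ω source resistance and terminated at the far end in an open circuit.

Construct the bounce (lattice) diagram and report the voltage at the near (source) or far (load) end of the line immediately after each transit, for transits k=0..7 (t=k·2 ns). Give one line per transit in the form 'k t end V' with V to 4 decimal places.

0 0 source 1.6667
1 2 load 3.3333
2 4 source 3.8889
3 6 load 4.4444
4 8 source 4.6296
5 10 load 4.8148
6 12 source 4.8765
7 14 load 4.9383

Γ_L=1.000000, Γ_S=0.333333; launch V₁=5·50/150=1.666667
k=0 src: V=1.6667
k=1 load: inc=1.666667, refl=1.666667·1.000000=1.6667; V=0.000000+1.666667+1.666667=3.3333
k=2 src: inc=1.666667, refl=1.666667·0.333333=0.5556; V=1.666667+1.666667+0.555556=3.8889
k=3 load: inc=0.555556, refl=0.555556·1.000000=0.5556; V=3.333333+0.555556+0.555556=4.4444
k=4 src: inc=0.555556, refl=0.555556·0.333333=0.1852; V=3.888889+0.555556+0.185185=4.6296
k=5 load: inc=0.185185, refl=0.185185·1.000000=0.1852; V=4.444444+0.185185+0.185185=4.8148
k=6 src: inc=0.185185, refl=0.185185·0.333333=0.0617; V=4.629630+0.185185+0.061728=4.8765
k=7 load: inc=0.061728, refl=0.061728·1.000000=0.0617; V=4.814815+0.061728+0.061728=4.9383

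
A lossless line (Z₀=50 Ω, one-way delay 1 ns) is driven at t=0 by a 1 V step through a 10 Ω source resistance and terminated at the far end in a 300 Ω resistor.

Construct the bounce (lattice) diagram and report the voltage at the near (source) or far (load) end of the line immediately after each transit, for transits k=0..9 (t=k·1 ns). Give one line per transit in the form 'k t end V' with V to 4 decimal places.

0 0 source 0.8333
1 1 load 1.4286
2 2 source 1.0317
3 3 load 0.7483
4 4 source 0.9373
5 5 load 1.0722
6 6 source 0.9823
7 7 load 0.9180
8 8 source 0.9608
9 9 load 0.9914

Γ_L=0.714286, Γ_S=-0.666667; launch V₁=1·50/60=0.833333
k=0 src: V=0.8333
k=1 load: inc=0.833333, refl=0.833333·0.714286=0.5952; V=0.000000+0.833333+0.595238=1.4286
k=2 src: inc=0.595238, refl=0.595238·-0.666667=-0.3968; V=0.833333+0.595238+-0.396825=1.0317
k=3 load: inc=-0.396825, refl=-0.396825·0.714286=-0.2834; V=1.428571+-0.396825+-0.283447=0.7483
k=4 src: inc=-0.283447, refl=-0.283447·-0.666667=0.1890; V=1.031746+-0.283447+0.188964=0.9373
k=5 load: inc=0.188964, refl=0.188964·0.714286=0.1350; V=0.748299+0.188964+0.134975=1.0722
k=6 src: inc=0.134975, refl=0.134975·-0.666667=-0.0900; V=0.937264+0.134975+-0.089983=0.9823
k=7 load: inc=-0.089983, refl=-0.089983·0.714286=-0.0643; V=1.072238+-0.089983+-0.064274=0.9180
k=8 src: inc=-0.064274, refl=-0.064274·-0.666667=0.0428; V=0.982255+-0.064274+0.042849=0.9608
k=9 load: inc=0.042849, refl=0.042849·0.714286=0.0306; V=0.917982+0.042849+0.030606=0.9914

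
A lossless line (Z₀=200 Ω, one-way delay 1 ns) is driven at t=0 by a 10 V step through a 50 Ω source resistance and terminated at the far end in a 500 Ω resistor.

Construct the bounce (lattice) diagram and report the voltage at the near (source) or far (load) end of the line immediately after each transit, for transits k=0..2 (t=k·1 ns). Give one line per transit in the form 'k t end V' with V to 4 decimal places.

Γ_L=0.428571, Γ_S=-0.600000; launch V₁=10·200/250=8.000000
k=0 src: V=8.0000
k=1 load: inc=8.000000, refl=8.000000·0.428571=3.4286; V=0.000000+8.000000+3.428571=11.4286
k=2 src: inc=3.428571, refl=3.428571·-0.600000=-2.0571; V=8.000000+3.428571+-2.057143=9.3714

0 0 source 8.0000
1 1 load 11.4286
2 2 source 9.3714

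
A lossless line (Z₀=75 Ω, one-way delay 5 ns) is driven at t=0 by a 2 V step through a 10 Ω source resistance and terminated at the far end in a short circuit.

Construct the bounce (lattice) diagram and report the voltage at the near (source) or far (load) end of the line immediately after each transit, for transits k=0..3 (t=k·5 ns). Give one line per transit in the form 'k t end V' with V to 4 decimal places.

Γ_L=-1.000000, Γ_S=-0.764706; launch V₁=2·75/85=1.764706
k=0 src: V=1.7647
k=1 load: inc=1.764706, refl=1.764706·-1.000000=-1.7647; V=0.000000+1.764706+-1.764706=0.0000
k=2 src: inc=-1.764706, refl=-1.764706·-0.764706=1.3495; V=1.764706+-1.764706+1.349481=1.3495
k=3 load: inc=1.349481, refl=1.349481·-1.000000=-1.3495; V=0.000000+1.349481+-1.349481=0.0000

0 0 source 1.7647
1 5 load 0.0000
2 10 source 1.3495
3 15 load 0.0000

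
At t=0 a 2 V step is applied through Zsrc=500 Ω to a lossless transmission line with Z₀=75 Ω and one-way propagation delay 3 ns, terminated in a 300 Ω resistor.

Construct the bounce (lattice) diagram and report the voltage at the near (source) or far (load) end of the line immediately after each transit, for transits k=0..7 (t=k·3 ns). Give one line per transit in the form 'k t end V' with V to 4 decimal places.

0 0 source 0.2609
1 3 load 0.4174
2 6 source 0.5331
3 9 load 0.6025
4 12 source 0.6538
5 15 load 0.6846
6 18 source 0.7073
7 21 load 0.7210

Γ_L=0.600000, Γ_S=0.739130; launch V₁=2·75/575=0.260870
k=0 src: V=0.2609
k=1 load: inc=0.260870, refl=0.260870·0.600000=0.1565; V=0.000000+0.260870+0.156522=0.4174
k=2 src: inc=0.156522, refl=0.156522·0.739130=0.1157; V=0.260870+0.156522+0.115690=0.5331
k=3 load: inc=0.115690, refl=0.115690·0.600000=0.0694; V=0.417391+0.115690+0.069414=0.6025
k=4 src: inc=0.069414, refl=0.069414·0.739130=0.0513; V=0.533081+0.069414+0.051306=0.6538
k=5 load: inc=0.051306, refl=0.051306·0.600000=0.0308; V=0.602495+0.051306+0.030784=0.6846
k=6 src: inc=0.030784, refl=0.030784·0.739130=0.0228; V=0.653801+0.030784+0.022753=0.7073
k=7 load: inc=0.022753, refl=0.022753·0.600000=0.0137; V=0.684585+0.022753+0.013652=0.7210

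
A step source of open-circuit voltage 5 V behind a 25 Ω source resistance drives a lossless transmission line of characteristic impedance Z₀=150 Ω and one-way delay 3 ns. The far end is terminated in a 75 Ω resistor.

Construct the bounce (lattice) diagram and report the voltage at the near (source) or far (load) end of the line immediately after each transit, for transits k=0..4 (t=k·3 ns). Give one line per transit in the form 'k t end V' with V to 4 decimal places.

Γ_L=-0.333333, Γ_S=-0.714286; launch V₁=5·150/175=4.285714
k=0 src: V=4.2857
k=1 load: inc=4.285714, refl=4.285714·-0.333333=-1.4286; V=0.000000+4.285714+-1.428571=2.8571
k=2 src: inc=-1.428571, refl=-1.428571·-0.714286=1.0204; V=4.285714+-1.428571+1.020408=3.8776
k=3 load: inc=1.020408, refl=1.020408·-0.333333=-0.3401; V=2.857143+1.020408+-0.340136=3.5374
k=4 src: inc=-0.340136, refl=-0.340136·-0.714286=0.2430; V=3.877551+-0.340136+0.242954=3.7804

0 0 source 4.2857
1 3 load 2.8571
2 6 source 3.8776
3 9 load 3.5374
4 12 source 3.7804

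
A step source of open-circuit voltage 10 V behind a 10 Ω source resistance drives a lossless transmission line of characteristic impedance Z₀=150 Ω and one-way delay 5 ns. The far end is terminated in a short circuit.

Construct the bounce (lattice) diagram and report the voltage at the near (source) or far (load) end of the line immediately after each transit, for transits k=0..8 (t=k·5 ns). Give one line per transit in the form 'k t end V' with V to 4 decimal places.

0 0 source 9.3750
1 5 load 0.0000
2 10 source 8.2031
3 15 load 0.0000
4 20 source 7.1777
5 25 load 0.0000
6 30 source 6.2805
7 35 load 0.0000
8 40 source 5.4955

Γ_L=-1.000000, Γ_S=-0.875000; launch V₁=10·150/160=9.375000
k=0 src: V=9.3750
k=1 load: inc=9.375000, refl=9.375000·-1.000000=-9.3750; V=0.000000+9.375000+-9.375000=0.0000
k=2 src: inc=-9.375000, refl=-9.375000·-0.875000=8.2031; V=9.375000+-9.375000+8.203125=8.2031
k=3 load: inc=8.203125, refl=8.203125·-1.000000=-8.2031; V=0.000000+8.203125+-8.203125=0.0000
k=4 src: inc=-8.203125, refl=-8.203125·-0.875000=7.1777; V=8.203125+-8.203125+7.177734=7.1777
k=5 load: inc=7.177734, refl=7.177734·-1.000000=-7.1777; V=0.000000+7.177734+-7.177734=0.0000
k=6 src: inc=-7.177734, refl=-7.177734·-0.875000=6.2805; V=7.177734+-7.177734+6.280518=6.2805
k=7 load: inc=6.280518, refl=6.280518·-1.000000=-6.2805; V=0.000000+6.280518+-6.280518=0.0000
k=8 src: inc=-6.280518, refl=-6.280518·-0.875000=5.4955; V=6.280518+-6.280518+5.495453=5.4955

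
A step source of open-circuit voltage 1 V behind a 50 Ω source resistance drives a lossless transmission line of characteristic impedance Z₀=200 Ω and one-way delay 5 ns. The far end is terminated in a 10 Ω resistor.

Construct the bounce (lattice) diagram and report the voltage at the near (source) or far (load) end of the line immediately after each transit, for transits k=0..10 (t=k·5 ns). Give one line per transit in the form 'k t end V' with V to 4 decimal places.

Γ_L=-0.904762, Γ_S=-0.600000; launch V₁=1·200/250=0.800000
k=0 src: V=0.8000
k=1 load: inc=0.800000, refl=0.800000·-0.904762=-0.7238; V=0.000000+0.800000+-0.723810=0.0762
k=2 src: inc=-0.723810, refl=-0.723810·-0.600000=0.4343; V=0.800000+-0.723810+0.434286=0.5105
k=3 load: inc=0.434286, refl=0.434286·-0.904762=-0.3929; V=0.076190+0.434286+-0.392925=0.1176
k=4 src: inc=-0.392925, refl=-0.392925·-0.600000=0.2358; V=0.510476+-0.392925+0.235755=0.3533
k=5 load: inc=0.235755, refl=0.235755·-0.904762=-0.2133; V=0.117551+0.235755+-0.213302=0.1400
k=6 src: inc=-0.213302, refl=-0.213302·-0.600000=0.1280; V=0.353306+-0.213302+0.127981=0.2680
k=7 load: inc=0.127981, refl=0.127981·-0.904762=-0.1158; V=0.140004+0.127981+-0.115793=0.1522
k=8 src: inc=-0.115793, refl=-0.115793·-0.600000=0.0695; V=0.267985+-0.115793+0.069476=0.2217
k=9 load: inc=0.069476, refl=0.069476·-0.904762=-0.0629; V=0.152193+0.069476+-0.062859=0.1588
k=10 src: inc=-0.062859, refl=-0.062859·-0.600000=0.0377; V=0.221668+-0.062859+0.037715=0.1965

0 0 source 0.8000
1 5 load 0.0762
2 10 source 0.5105
3 15 load 0.1176
4 20 source 0.3533
5 25 load 0.1400
6 30 source 0.2680
7 35 load 0.1522
8 40 source 0.2217
9 45 load 0.1588
10 50 source 0.1965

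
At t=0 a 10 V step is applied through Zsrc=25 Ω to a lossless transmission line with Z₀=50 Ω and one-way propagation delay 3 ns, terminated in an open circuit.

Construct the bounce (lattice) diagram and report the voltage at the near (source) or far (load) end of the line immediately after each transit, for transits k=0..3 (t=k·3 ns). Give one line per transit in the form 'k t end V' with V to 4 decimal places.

Γ_L=1.000000, Γ_S=-0.333333; launch V₁=10·50/75=6.666667
k=0 src: V=6.6667
k=1 load: inc=6.666667, refl=6.666667·1.000000=6.6667; V=0.000000+6.666667+6.666667=13.3333
k=2 src: inc=6.666667, refl=6.666667·-0.333333=-2.2222; V=6.666667+6.666667+-2.222222=11.1111
k=3 load: inc=-2.222222, refl=-2.222222·1.000000=-2.2222; V=13.333333+-2.222222+-2.222222=8.8889

0 0 source 6.6667
1 3 load 13.3333
2 6 source 11.1111
3 9 load 8.8889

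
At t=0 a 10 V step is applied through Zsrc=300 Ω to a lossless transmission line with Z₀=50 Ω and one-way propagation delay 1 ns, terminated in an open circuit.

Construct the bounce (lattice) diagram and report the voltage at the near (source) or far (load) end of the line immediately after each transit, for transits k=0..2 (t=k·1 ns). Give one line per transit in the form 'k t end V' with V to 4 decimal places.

Γ_L=1.000000, Γ_S=0.714286; launch V₁=10·50/350=1.428571
k=0 src: V=1.4286
k=1 load: inc=1.428571, refl=1.428571·1.000000=1.4286; V=0.000000+1.428571+1.428571=2.8571
k=2 src: inc=1.428571, refl=1.428571·0.714286=1.0204; V=1.428571+1.428571+1.020408=3.8776

0 0 source 1.4286
1 1 load 2.8571
2 2 source 3.8776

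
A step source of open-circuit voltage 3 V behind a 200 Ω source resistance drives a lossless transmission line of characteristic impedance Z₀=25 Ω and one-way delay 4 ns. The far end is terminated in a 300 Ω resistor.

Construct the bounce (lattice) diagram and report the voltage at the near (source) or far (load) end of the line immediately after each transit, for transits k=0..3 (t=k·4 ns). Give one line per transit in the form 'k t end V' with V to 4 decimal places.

0 0 source 0.3333
1 4 load 0.6154
2 8 source 0.8348
3 12 load 1.0204

Γ_L=0.846154, Γ_S=0.777778; launch V₁=3·25/225=0.333333
k=0 src: V=0.3333
k=1 load: inc=0.333333, refl=0.333333·0.846154=0.2821; V=0.000000+0.333333+0.282051=0.6154
k=2 src: inc=0.282051, refl=0.282051·0.777778=0.2194; V=0.333333+0.282051+0.219373=0.8348
k=3 load: inc=0.219373, refl=0.219373·0.846154=0.1856; V=0.615385+0.219373+0.185623=1.0204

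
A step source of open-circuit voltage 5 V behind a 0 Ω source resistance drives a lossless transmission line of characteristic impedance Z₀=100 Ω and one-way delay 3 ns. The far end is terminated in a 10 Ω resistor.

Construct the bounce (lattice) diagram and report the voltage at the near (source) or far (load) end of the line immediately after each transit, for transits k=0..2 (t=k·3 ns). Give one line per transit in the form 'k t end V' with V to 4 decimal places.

Γ_L=-0.818182, Γ_S=-1.000000; launch V₁=5·100/100=5.000000
k=0 src: V=5.0000
k=1 load: inc=5.000000, refl=5.000000·-0.818182=-4.0909; V=0.000000+5.000000+-4.090909=0.9091
k=2 src: inc=-4.090909, refl=-4.090909·-1.000000=4.0909; V=5.000000+-4.090909+4.090909=5.0000

0 0 source 5.0000
1 3 load 0.9091
2 6 source 5.0000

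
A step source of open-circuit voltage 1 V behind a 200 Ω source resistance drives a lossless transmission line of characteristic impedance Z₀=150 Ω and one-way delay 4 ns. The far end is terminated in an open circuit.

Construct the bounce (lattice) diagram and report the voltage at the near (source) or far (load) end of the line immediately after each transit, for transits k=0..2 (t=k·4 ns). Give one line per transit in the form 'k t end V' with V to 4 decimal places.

0 0 source 0.4286
1 4 load 0.8571
2 8 source 0.9184

Γ_L=1.000000, Γ_S=0.142857; launch V₁=1·150/350=0.428571
k=0 src: V=0.4286
k=1 load: inc=0.428571, refl=0.428571·1.000000=0.4286; V=0.000000+0.428571+0.428571=0.8571
k=2 src: inc=0.428571, refl=0.428571·0.142857=0.0612; V=0.428571+0.428571+0.061224=0.9184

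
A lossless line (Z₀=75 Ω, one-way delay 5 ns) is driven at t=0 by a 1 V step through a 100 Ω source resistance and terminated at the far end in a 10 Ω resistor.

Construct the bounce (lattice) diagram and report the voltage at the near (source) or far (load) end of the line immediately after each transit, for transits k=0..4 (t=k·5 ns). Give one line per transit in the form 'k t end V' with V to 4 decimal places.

Γ_L=-0.764706, Γ_S=0.142857; launch V₁=1·75/175=0.428571
k=0 src: V=0.4286
k=1 load: inc=0.428571, refl=0.428571·-0.764706=-0.3277; V=0.000000+0.428571+-0.327731=0.1008
k=2 src: inc=-0.327731, refl=-0.327731·0.142857=-0.0468; V=0.428571+-0.327731+-0.046819=0.0540
k=3 load: inc=-0.046819, refl=-0.046819·-0.764706=0.0358; V=0.100840+-0.046819+0.035803=0.0898
k=4 src: inc=0.035803, refl=0.035803·0.142857=0.0051; V=0.054022+0.035803+0.005115=0.0949

0 0 source 0.4286
1 5 load 0.1008
2 10 source 0.0540
3 15 load 0.0898
4 20 source 0.0949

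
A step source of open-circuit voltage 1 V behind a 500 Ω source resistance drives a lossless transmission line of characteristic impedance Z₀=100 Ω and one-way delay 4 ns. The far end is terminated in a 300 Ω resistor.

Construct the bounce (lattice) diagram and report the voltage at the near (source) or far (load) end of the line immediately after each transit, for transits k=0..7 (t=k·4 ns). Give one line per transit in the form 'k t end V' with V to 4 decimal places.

0 0 source 0.1667
1 4 load 0.2500
2 8 source 0.3056
3 12 load 0.3333
4 16 source 0.3519
5 20 load 0.3611
6 24 source 0.3673
7 28 load 0.3704

Γ_L=0.500000, Γ_S=0.666667; launch V₁=1·100/600=0.166667
k=0 src: V=0.1667
k=1 load: inc=0.166667, refl=0.166667·0.500000=0.0833; V=0.000000+0.166667+0.083333=0.2500
k=2 src: inc=0.083333, refl=0.083333·0.666667=0.0556; V=0.166667+0.083333+0.055556=0.3056
k=3 load: inc=0.055556, refl=0.055556·0.500000=0.0278; V=0.250000+0.055556+0.027778=0.3333
k=4 src: inc=0.027778, refl=0.027778·0.666667=0.0185; V=0.305556+0.027778+0.018519=0.3519
k=5 load: inc=0.018519, refl=0.018519·0.500000=0.0093; V=0.333333+0.018519+0.009259=0.3611
k=6 src: inc=0.009259, refl=0.009259·0.666667=0.0062; V=0.351852+0.009259+0.006173=0.3673
k=7 load: inc=0.006173, refl=0.006173·0.500000=0.0031; V=0.361111+0.006173+0.003086=0.3704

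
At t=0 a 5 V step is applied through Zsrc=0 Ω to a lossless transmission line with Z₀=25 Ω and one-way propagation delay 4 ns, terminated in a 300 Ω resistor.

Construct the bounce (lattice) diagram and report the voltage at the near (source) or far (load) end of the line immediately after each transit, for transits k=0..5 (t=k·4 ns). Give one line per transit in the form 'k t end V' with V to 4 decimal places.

Γ_L=0.846154, Γ_S=-1.000000; launch V₁=5·25/25=5.000000
k=0 src: V=5.0000
k=1 load: inc=5.000000, refl=5.000000·0.846154=4.2308; V=0.000000+5.000000+4.230769=9.2308
k=2 src: inc=4.230769, refl=4.230769·-1.000000=-4.2308; V=5.000000+4.230769+-4.230769=5.0000
k=3 load: inc=-4.230769, refl=-4.230769·0.846154=-3.5799; V=9.230769+-4.230769+-3.579882=1.4201
k=4 src: inc=-3.579882, refl=-3.579882·-1.000000=3.5799; V=5.000000+-3.579882+3.579882=5.0000
k=5 load: inc=3.579882, refl=3.579882·0.846154=3.0291; V=1.420118+3.579882+3.029131=8.0291

0 0 source 5.0000
1 4 load 9.2308
2 8 source 5.0000
3 12 load 1.4201
4 16 source 5.0000
5 20 load 8.0291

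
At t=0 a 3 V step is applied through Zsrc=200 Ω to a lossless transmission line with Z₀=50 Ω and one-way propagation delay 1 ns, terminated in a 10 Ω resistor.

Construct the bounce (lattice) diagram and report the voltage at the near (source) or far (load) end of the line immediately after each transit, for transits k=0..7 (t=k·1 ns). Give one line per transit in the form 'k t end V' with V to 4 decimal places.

Γ_L=-0.666667, Γ_S=0.600000; launch V₁=3·50/250=0.600000
k=0 src: V=0.6000
k=1 load: inc=0.600000, refl=0.600000·-0.666667=-0.4000; V=0.000000+0.600000+-0.400000=0.2000
k=2 src: inc=-0.400000, refl=-0.400000·0.600000=-0.2400; V=0.600000+-0.400000+-0.240000=-0.0400
k=3 load: inc=-0.240000, refl=-0.240000·-0.666667=0.1600; V=0.200000+-0.240000+0.160000=0.1200
k=4 src: inc=0.160000, refl=0.160000·0.600000=0.0960; V=-0.040000+0.160000+0.096000=0.2160
k=5 load: inc=0.096000, refl=0.096000·-0.666667=-0.0640; V=0.120000+0.096000+-0.064000=0.1520
k=6 src: inc=-0.064000, refl=-0.064000·0.600000=-0.0384; V=0.216000+-0.064000+-0.038400=0.1136
k=7 load: inc=-0.038400, refl=-0.038400·-0.666667=0.0256; V=0.152000+-0.038400+0.025600=0.1392

0 0 source 0.6000
1 1 load 0.2000
2 2 source -0.0400
3 3 load 0.1200
4 4 source 0.2160
5 5 load 0.1520
6 6 source 0.1136
7 7 load 0.1392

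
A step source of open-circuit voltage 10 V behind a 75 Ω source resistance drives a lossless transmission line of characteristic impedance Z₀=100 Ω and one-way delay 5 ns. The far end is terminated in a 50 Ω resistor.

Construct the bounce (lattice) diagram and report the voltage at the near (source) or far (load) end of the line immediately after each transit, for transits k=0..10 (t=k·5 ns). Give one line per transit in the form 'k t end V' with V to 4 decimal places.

0 0 source 5.7143
1 5 load 3.8095
2 10 source 4.0816
3 15 load 3.9909
4 20 source 4.0039
5 25 load 3.9996
6 30 source 4.0002
7 35 load 4.0000
8 40 source 4.0000
9 45 load 4.0000
10 50 source 4.0000

Γ_L=-0.333333, Γ_S=-0.142857; launch V₁=10·100/175=5.714286
k=0 src: V=5.7143
k=1 load: inc=5.714286, refl=5.714286·-0.333333=-1.9048; V=0.000000+5.714286+-1.904762=3.8095
k=2 src: inc=-1.904762, refl=-1.904762·-0.142857=0.2721; V=5.714286+-1.904762+0.272109=4.0816
k=3 load: inc=0.272109, refl=0.272109·-0.333333=-0.0907; V=3.809524+0.272109+-0.090703=3.9909
k=4 src: inc=-0.090703, refl=-0.090703·-0.142857=0.0130; V=4.081633+-0.090703+0.012958=4.0039
k=5 load: inc=0.012958, refl=0.012958·-0.333333=-0.0043; V=3.990930+0.012958+-0.004319=3.9996
k=6 src: inc=-0.004319, refl=-0.004319·-0.142857=0.0006; V=4.003887+-0.004319+0.000617=4.0002
k=7 load: inc=0.000617, refl=0.000617·-0.333333=-0.0002; V=3.999568+0.000617+-0.000206=4.0000
k=8 src: inc=-0.000206, refl=-0.000206·-0.142857=0.0000; V=4.000185+-0.000206+0.000029=4.0000
k=9 load: inc=0.000029, refl=0.000029·-0.333333=-0.0000; V=3.999979+0.000029+-0.000010=4.0000
k=10 src: inc=-0.000010, refl=-0.000010·-0.142857=0.0000; V=4.000009+-0.000010+0.000001=4.0000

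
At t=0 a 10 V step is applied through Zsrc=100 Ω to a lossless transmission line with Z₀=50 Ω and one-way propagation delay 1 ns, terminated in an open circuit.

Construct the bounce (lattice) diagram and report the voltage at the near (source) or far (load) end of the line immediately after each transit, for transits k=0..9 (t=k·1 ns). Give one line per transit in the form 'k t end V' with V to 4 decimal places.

0 0 source 3.3333
1 1 load 6.6667
2 2 source 7.7778
3 3 load 8.8889
4 4 source 9.2593
5 5 load 9.6296
6 6 source 9.7531
7 7 load 9.8765
8 8 source 9.9177
9 9 load 9.9588

Γ_L=1.000000, Γ_S=0.333333; launch V₁=10·50/150=3.333333
k=0 src: V=3.3333
k=1 load: inc=3.333333, refl=3.333333·1.000000=3.3333; V=0.000000+3.333333+3.333333=6.6667
k=2 src: inc=3.333333, refl=3.333333·0.333333=1.1111; V=3.333333+3.333333+1.111111=7.7778
k=3 load: inc=1.111111, refl=1.111111·1.000000=1.1111; V=6.666667+1.111111+1.111111=8.8889
k=4 src: inc=1.111111, refl=1.111111·0.333333=0.3704; V=7.777778+1.111111+0.370370=9.2593
k=5 load: inc=0.370370, refl=0.370370·1.000000=0.3704; V=8.888889+0.370370+0.370370=9.6296
k=6 src: inc=0.370370, refl=0.370370·0.333333=0.1235; V=9.259259+0.370370+0.123457=9.7531
k=7 load: inc=0.123457, refl=0.123457·1.000000=0.1235; V=9.629630+0.123457+0.123457=9.8765
k=8 src: inc=0.123457, refl=0.123457·0.333333=0.0412; V=9.753086+0.123457+0.041152=9.9177
k=9 load: inc=0.041152, refl=0.041152·1.000000=0.0412; V=9.876543+0.041152+0.041152=9.9588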